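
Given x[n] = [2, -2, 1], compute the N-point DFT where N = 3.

X[k] = Σ(n=0 to 2) x[n] · ω_3^(nk)
where ω_3 = e^(-2πi/3)

Computing each X[k]:
X[0] = 1
X[1] = 2.5000+2.5981i
X[2] = 2.5000-2.5981i

X = [1, 2.5000+2.5981i, 2.5000-2.5981i]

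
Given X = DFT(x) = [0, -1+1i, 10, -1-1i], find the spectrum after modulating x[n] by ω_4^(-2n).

Modulation property: DFT(ω_4^(-2n)·x[n]) = X[(k-2) mod 4], so circularly shift X by 2 positions.

X[k-2] = [10, -1-1i, 0, -1+1i]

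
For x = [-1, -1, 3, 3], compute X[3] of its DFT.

X[3] = Σ(n=0 to 3) x[n] · ω_4^(3n) where ω_4 = e^(-2πi/4)
= (-1)·ω_4^0 + (-1)·ω_4^3 + (3)·ω_4^6 + (3)·ω_4^9

X[3] = -4-4i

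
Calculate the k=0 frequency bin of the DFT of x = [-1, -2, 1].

X[0] = Σ(n=0 to 2) x[n] · ω_3^0 = Σ x[n]
= (-1) + (-2) + (1)

X[0] = -2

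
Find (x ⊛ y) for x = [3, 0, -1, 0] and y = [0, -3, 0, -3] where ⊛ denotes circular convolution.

(x ⊛ y)[n] = Σ(m=0 to 3) x[m] · y[(n-m) mod 4]

Computing each output sample:
(x ⊛ y)[0] = 0
(x ⊛ y)[1] = -6
(x ⊛ y)[2] = 0
(x ⊛ y)[3] = -6

x ⊛ y = [0, -6, 0, -6]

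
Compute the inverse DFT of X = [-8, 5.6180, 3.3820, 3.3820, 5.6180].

x[n] = (1/5) Σ(k=0 to 4) X[k] · e^(2πikn/5)

Computing each x[n]:
x[0] = 2
x[1] = -2
x[2] = -3
x[3] = -3
x[4] = -2

x = [2, -2, -3, -3, -2]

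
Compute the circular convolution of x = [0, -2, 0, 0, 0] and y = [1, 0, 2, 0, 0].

(x ⊛ y)[n] = Σ(m=0 to 4) x[m] · y[(n-m) mod 5]

Computing each output sample:
(x ⊛ y)[0] = 0
(x ⊛ y)[1] = -2
(x ⊛ y)[2] = 0
(x ⊛ y)[3] = -4
(x ⊛ y)[4] = 0

x ⊛ y = [0, -2, 0, -4, 0]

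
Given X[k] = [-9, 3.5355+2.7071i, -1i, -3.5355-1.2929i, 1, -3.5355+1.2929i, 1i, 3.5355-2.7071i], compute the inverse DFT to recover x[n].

x[n] = (1/8) Σ(k=0 to 7) X[k] · e^(2πikn/8)

Computing each x[n]:
x[0] = -1
x[1] = 0
x[2] = -2
x[3] = -3
x[4] = -1
x[5] = -2
x[6] = 0
x[7] = 0

x = [-1, 0, -2, -3, -1, -2, 0, 0]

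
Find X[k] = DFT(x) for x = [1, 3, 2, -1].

X[k] = Σ(n=0 to 3) x[n] · ω_4^(nk)
where ω_4 = e^(-2πi/4)

Computing each X[k]:
X[0] = 5
X[1] = -1-4i
X[2] = 1
X[3] = -1+4i

X = [5, -1-4i, 1, -1+4i]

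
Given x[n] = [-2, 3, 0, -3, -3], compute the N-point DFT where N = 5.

X[k] = Σ(n=0 to 4) x[n] · ω_5^(nk)
where ω_5 = e^(-2πi/5)

Computing each X[k]:
X[0] = -5
X[1] = 0.4271-7.4697i
X[2] = -2.9271-0.6735i
X[3] = -2.9271+0.6735i
X[4] = 0.4271+7.4697i

X = [-5, 0.4271-7.4697i, -2.9271-0.6735i, -2.9271+0.6735i, 0.4271+7.4697i]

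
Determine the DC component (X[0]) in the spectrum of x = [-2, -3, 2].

X[0] = Σ(n=0 to 2) x[n] · ω_3^0 = Σ x[n]
= (-2) + (-3) + (2)

X[0] = -3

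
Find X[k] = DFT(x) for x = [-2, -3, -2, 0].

X[k] = Σ(n=0 to 3) x[n] · ω_4^(nk)
where ω_4 = e^(-2πi/4)

Computing each X[k]:
X[0] = -7
X[1] = 3i
X[2] = -1
X[3] = -3i

X = [-7, 3i, -1, -3i]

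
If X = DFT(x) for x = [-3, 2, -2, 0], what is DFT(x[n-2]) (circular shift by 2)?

Time shift by 2: X_shifted[k] = ω_4^(2k) · X[k]
Shifted x = [-2, 0, -3, 2]

DFT(x[n-2]) = [-3, 1+2i, -7, 1-2i]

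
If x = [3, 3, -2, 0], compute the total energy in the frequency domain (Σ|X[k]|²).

Parseval: Σ|x[n]|² = (1/N)Σ|X[k]|², so Σ|X[k]|² = N·Σ|x[n]|² = 4·22.0000

Σ|X[k]|² = N·Σ|x[n]|² = 4·22.0000 = 88.0000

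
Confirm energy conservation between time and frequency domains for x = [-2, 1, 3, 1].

Time domain:
Σ|x[n]|² = |-2|² + |1|² + |3|² + |1|² = 15.0000

Frequency domain:
(1/4)Σ|X[k]|² = (1/4)(|3|² + |-5|² + |-1|² + |-5|²) = (1/4)·60.0000 = 15.0000

Both sides agree, confirming Parseval's theorem.

Σ|x[n]|² = (1/N)Σ|X[k]|² = 15.0000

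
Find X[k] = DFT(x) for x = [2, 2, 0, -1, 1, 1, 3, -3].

X[k] = Σ(n=0 to 7) x[n] · ω_8^(nk)
where ω_8 = e^(-2πi/8)

Computing each X[k]:
X[0] = 5
X[1] = 0.2929+0.8787i
X[2] = -7i
X[3] = 1.7071-5.1213i
X[4] = 7
X[5] = 1.7071+5.1213i
X[6] = 7i
X[7] = 0.2929-0.8787i

X = [5, 0.2929+0.8787i, -7i, 1.7071-5.1213i, 7, 1.7071+5.1213i, 7i, 0.2929-0.8787i]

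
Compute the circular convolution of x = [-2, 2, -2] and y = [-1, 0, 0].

(x ⊛ y)[n] = Σ(m=0 to 2) x[m] · y[(n-m) mod 3]

Computing each output sample:
(x ⊛ y)[0] = 2
(x ⊛ y)[1] = -2
(x ⊛ y)[2] = 2

x ⊛ y = [2, -2, 2]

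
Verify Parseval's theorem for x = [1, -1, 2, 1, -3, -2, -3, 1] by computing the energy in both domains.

Time domain:
Σ|x[n]|² = |1|² + |-1|² + |2|² + |1|² + |-3|² + |-2|² + |-3|² + |1|² = 30.0000

Frequency domain:
(1/8)Σ|X[k]|² = (1/8)(|-4|² + |4.7071-5.7071i|² + |-1+5i|² + |3.2929+4.2929i|² + |-2|² + |3.2929-4.2929i|² + |-1-5i|² + |4.7071+5.7071i|²) = (1/8)·240.0000 = 30.0000

Both sides agree, confirming Parseval's theorem.

Σ|x[n]|² = (1/N)Σ|X[k]|² = 30.0000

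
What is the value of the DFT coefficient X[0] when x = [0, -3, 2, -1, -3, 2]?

X[0] = Σ(n=0 to 5) x[n] · ω_6^0 = Σ x[n]
= (0) + (-3) + (2) + (-1) + (-3) + (2)

X[0] = -3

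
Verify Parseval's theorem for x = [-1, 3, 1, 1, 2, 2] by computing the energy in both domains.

Time domain:
Σ|x[n]|² = |-1|² + |3|² + |1|² + |1|² + |2|² + |2|² = 20.0000

Frequency domain:
(1/6)Σ|X[k]|² = (1/6)(|8|² + |-1|² + |-4.0000-1.7321i|² + |-4|² + |-4.0000+1.7321i|² + |-1|²) = (1/6)·120.0000 = 20.0000

Both sides agree, confirming Parseval's theorem.

Σ|x[n]|² = (1/N)Σ|X[k]|² = 20.0000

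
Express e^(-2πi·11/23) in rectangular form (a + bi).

ω_23^11 = e^(-2πi·11/23)
= cos(-2π·11/23) + i·sin(-2π·11/23)
= cos(-22π/23) + i·sin(-22π/23)

ω_23^11 = cos(-22π/23) + i·sin(-22π/23) = -0.9907-0.1362i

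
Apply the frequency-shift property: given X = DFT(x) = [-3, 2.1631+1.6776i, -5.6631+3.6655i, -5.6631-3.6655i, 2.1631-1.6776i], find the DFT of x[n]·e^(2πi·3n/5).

Modulation property: DFT(ω_5^(-3n)·x[n]) = X[(k-3) mod 5], so circularly shift X by 3 positions.

X[k-3] = [-5.6631+3.6655i, -5.6631-3.6655i, 2.1631-1.6776i, -3, 2.1631+1.6776i]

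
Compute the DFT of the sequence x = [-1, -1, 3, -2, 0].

X[k] = Σ(n=0 to 4) x[n] · ω_5^(nk)
where ω_5 = e^(-2πi/5)

Computing each X[k]:
X[0] = -1
X[1] = -2.1180-1.9879i
X[2] = 0.1180+5.3431i
X[3] = 0.1180-5.3431i
X[4] = -2.1180+1.9879i

X = [-1, -2.1180-1.9879i, 0.1180+5.3431i, 0.1180-5.3431i, -2.1180+1.9879i]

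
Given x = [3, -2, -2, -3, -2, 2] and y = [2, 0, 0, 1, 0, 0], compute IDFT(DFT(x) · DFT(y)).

(x ⊛ y)[n] = Σ(m=0 to 5) x[m] · y[(n-m) mod 6]

Computing each output sample:
(x ⊛ y)[0] = 3
(x ⊛ y)[1] = -6
(x ⊛ y)[2] = -2
(x ⊛ y)[3] = -3
(x ⊛ y)[4] = -6
(x ⊛ y)[5] = 2

x ⊛ y = [3, -6, -2, -3, -6, 2]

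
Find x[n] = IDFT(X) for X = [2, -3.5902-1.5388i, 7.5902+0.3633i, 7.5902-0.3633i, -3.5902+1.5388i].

x[n] = (1/5) Σ(k=0 to 4) X[k] · e^(2πikn/5)

Computing each x[n]:
x[0] = 2
x[1] = -2
x[2] = 3
x[3] = 2
x[4] = -3

x = [2, -2, 3, 2, -3]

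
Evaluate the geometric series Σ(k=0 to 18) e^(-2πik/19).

Sum of all nth roots of unity equals 0 for n > 1 (geometric series with r ≠ 1).

0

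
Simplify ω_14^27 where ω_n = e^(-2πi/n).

Since ω_14^14 = 1, powers reduce modulo 14.
27 mod 14 = 13
So ω_14^27 = ω_14^13 = e^(-2πi·13/14)

ω_14^27 = ω_14^13 = 0.9010+0.4339i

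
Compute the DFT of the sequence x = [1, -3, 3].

X[k] = Σ(n=0 to 2) x[n] · ω_3^(nk)
where ω_3 = e^(-2πi/3)

Computing each X[k]:
X[0] = 1
X[1] = 1.0000+5.1962i
X[2] = 1.0000-5.1962i

X = [1, 1.0000+5.1962i, 1.0000-5.1962i]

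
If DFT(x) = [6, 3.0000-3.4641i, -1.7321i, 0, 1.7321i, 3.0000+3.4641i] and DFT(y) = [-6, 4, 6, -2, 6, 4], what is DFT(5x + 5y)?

By linearity: DFT(5x + 5y) = 5·DFT(x) + 5·DFT(y)
= 5·[6, 3.0000-3.4641i, -1.7321i, 0, 1.7321i, 3.0000+3.4641i] + 5·[-6, 4, 6, -2, 6, 4]

Computing element-wise:
Z[0] = 5·(6) + 5·(-6) = 0
Z[1] = 5·(3.0000-3.4641i) + 5·(4) = 35.0000-17.3205i
Z[2] = 5·(-1.7321i) + 5·(6) = 30.0000-8.6605i
Z[3] = 5·(0) + 5·(-2) = -10
Z[4] = 5·(1.7321i) + 5·(6) = 30.0000+8.6605i
Z[5] = 5·(3.0000+3.4641i) + 5·(4) = 35.0000+17.3205i

DFT(5x + 5y) = 5·X + 5·Y = [0, 35.0000-17.3205i, 30.0000-8.6605i, -10, 30.0000+8.6605i, 35.0000+17.3205i]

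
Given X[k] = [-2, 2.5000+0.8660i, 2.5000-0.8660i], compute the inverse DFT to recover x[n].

x[n] = (1/3) Σ(k=0 to 2) X[k] · e^(2πikn/3)

Computing each x[n]:
x[0] = 1
x[1] = -2
x[2] = -1

x = [1, -2, -1]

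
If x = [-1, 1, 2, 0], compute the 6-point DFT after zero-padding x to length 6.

Original 4-point DFT: [2, -3-1i, 0, -3+1i]
Zero-padded 6-point DFT provides frequency interpolation.

DFT_6([x, 0, ...]) = [2, -1.5000-2.5981i, -2.5000+0.8660i, 0, -2.5000-0.8660i, -1.5000+2.5981i]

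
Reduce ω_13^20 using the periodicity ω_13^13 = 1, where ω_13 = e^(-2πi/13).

Since ω_13^13 = 1, powers reduce modulo 13.
20 mod 13 = 7
So ω_13^20 = ω_13^7 = e^(-2πi·7/13)

ω_13^20 = ω_13^7 = -0.9709+0.2393i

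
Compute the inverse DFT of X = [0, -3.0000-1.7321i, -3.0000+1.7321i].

x[n] = (1/3) Σ(k=0 to 2) X[k] · e^(2πikn/3)

Computing each x[n]:
x[0] = -2
x[1] = 2
x[2] = 0

x = [-2, 2, 0]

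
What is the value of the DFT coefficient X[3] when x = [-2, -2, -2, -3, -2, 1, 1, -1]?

X[3] = Σ(n=0 to 7) x[n] · ω_8^(3n) where ω_8 = e^(-2πi/8)
= (-2)·ω_8^0 + (-2)·ω_8^3 + (-2)·ω_8^6 + (-3)·ω_8^9 + (-2)·ω_8^12 + (1)·ω_8^15 + (1)·ω_8^18 + (-1)·ω_8^21

X[3] = 0.7071+0.5355i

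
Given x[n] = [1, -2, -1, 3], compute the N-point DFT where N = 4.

X[k] = Σ(n=0 to 3) x[n] · ω_4^(nk)
where ω_4 = e^(-2πi/4)

Computing each X[k]:
X[0] = 1
X[1] = 2+5i
X[2] = -1
X[3] = 2-5i

X = [1, 2+5i, -1, 2-5i]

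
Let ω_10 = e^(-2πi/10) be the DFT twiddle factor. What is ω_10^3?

ω_10^3 = e^(-2πi·3/10)
= cos(-2π·3/10) + i·sin(-2π·3/10)
= cos(-6π/10) + i·sin(-6π/10)

ω_10^3 = cos(-6π/10) + i·sin(-6π/10) = -0.3090-0.9511i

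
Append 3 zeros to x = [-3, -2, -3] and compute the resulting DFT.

Original 3-point DFT: [-8, -0.5000-0.8660i, -0.5000+0.8660i]
Zero-padded 6-point DFT provides frequency interpolation.

DFT_6([x, 0, ...]) = [-8, -2.5000+4.3301i, -0.5000-0.8660i, -4, -0.5000+0.8660i, -2.5000-4.3301i]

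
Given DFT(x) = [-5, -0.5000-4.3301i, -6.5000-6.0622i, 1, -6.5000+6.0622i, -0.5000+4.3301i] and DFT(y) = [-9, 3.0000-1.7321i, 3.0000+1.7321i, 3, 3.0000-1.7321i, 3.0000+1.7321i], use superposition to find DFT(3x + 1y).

By linearity: DFT(3x + 1y) = 3·DFT(x) + 1·DFT(y)
= 3·[-5, -0.5000-4.3301i, -6.5000-6.0622i, 1, -6.5000+6.0622i, -0.5000+4.3301i] + 1·[-9, 3.0000-1.7321i, 3.0000+1.7321i, 3, 3.0000-1.7321i, 3.0000+1.7321i]

Computing element-wise:
Z[0] = 3·(-5) + 1·(-9) = -24
Z[1] = 3·(-0.5000-4.3301i) + 1·(3.0000-1.7321i) = 1.5000-14.7224i
Z[2] = 3·(-6.5000-6.0622i) + 1·(3.0000+1.7321i) = -16.5000-16.4545i
Z[3] = 3·(1) + 1·(3) = 6
Z[4] = 3·(-6.5000+6.0622i) + 1·(3.0000-1.7321i) = -16.5000+16.4545i
Z[5] = 3·(-0.5000+4.3301i) + 1·(3.0000+1.7321i) = 1.5000+14.7224i

DFT(3x + 1y) = 3·X + 1·Y = [-24, 1.5000-14.7224i, -16.5000-16.4545i, 6, -16.5000+16.4545i, 1.5000+14.7224i]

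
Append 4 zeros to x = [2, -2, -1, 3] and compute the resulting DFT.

Original 4-point DFT: [2, 3+5i, 0, 3-5i]
Zero-padded 8-point DFT provides frequency interpolation.

DFT_8([x, 0, ...]) = [2, -1.5355+0.2929i, 3+5i, 5.5355-1.7071i, 0, 5.5355+1.7071i, 3-5i, -1.5355-0.2929i]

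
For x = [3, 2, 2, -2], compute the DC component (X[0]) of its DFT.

X[0] = Σ(n=0 to 3) x[n] · ω_4^0 = Σ x[n]
= (3) + (2) + (2) + (-2)

X[0] = 5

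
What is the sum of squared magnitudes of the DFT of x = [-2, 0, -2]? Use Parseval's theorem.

Parseval: Σ|x[n]|² = (1/N)Σ|X[k]|², so Σ|X[k]|² = N·Σ|x[n]|² = 3·8.0000

Σ|X[k]|² = N·Σ|x[n]|² = 3·8.0000 = 24.0000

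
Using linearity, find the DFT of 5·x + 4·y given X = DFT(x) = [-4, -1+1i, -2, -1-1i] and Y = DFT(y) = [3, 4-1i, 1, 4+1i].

By linearity: DFT(5x + 4y) = 5·DFT(x) + 4·DFT(y)
= 5·[-4, -1+1i, -2, -1-1i] + 4·[3, 4-1i, 1, 4+1i]

Computing element-wise:
Z[0] = 5·(-4) + 4·(3) = -8
Z[1] = 5·(-1+1i) + 4·(4-1i) = 11+1i
Z[2] = 5·(-2) + 4·(1) = -6
Z[3] = 5·(-1-1i) + 4·(4+1i) = 11-1i

DFT(5x + 4y) = 5·X + 4·Y = [-8, 11+1i, -6, 11-1i]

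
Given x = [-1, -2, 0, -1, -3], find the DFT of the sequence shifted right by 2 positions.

Time shift by 2: X_shifted[k] = ω_5^(2k) · X[k]
Shifted x = [-1, -3, -1, -2, 0]

DFT(x[n-2]) = [-7, 0.5000+2.2654i, 0.5000+2.7144i, 0.5000-2.7144i, 0.5000-2.2654i]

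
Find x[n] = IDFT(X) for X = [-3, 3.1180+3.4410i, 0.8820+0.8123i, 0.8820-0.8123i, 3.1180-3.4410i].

x[n] = (1/5) Σ(k=0 to 4) X[k] · e^(2πikn/5)

Computing each x[n]:
x[0] = 1
x[1] = -2
x[2] = -2
x[3] = -1
x[4] = 1

x = [1, -2, -2, -1, 1]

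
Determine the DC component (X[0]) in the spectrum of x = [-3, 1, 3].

X[0] = Σ(n=0 to 2) x[n] · ω_3^0 = Σ x[n]
= (-3) + (1) + (3)

X[0] = 1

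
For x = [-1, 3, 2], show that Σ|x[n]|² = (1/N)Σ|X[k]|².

Time domain:
Σ|x[n]|² = |-1|² + |3|² + |2|² = 14.0000

Frequency domain:
(1/3)Σ|X[k]|² = (1/3)(|4|² + |-3.5000-0.8660i|² + |-3.5000+0.8660i|²) = (1/3)·42.0000 = 14.0000

Both sides agree, confirming Parseval's theorem.

Σ|x[n]|² = (1/N)Σ|X[k]|² = 14.0000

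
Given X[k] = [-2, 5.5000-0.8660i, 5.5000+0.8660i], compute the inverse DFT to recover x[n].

x[n] = (1/3) Σ(k=0 to 2) X[k] · e^(2πikn/3)

Computing each x[n]:
x[0] = 3
x[1] = -2
x[2] = -3

x = [3, -2, -3]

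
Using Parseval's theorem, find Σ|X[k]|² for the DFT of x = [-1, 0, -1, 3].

Parseval: Σ|x[n]|² = (1/N)Σ|X[k]|², so Σ|X[k]|² = N·Σ|x[n]|² = 4·11.0000

Σ|X[k]|² = N·Σ|x[n]|² = 4·11.0000 = 44.0000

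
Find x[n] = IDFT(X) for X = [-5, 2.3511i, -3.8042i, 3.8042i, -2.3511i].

x[n] = (1/5) Σ(k=0 to 4) X[k] · e^(2πikn/5)

Computing each x[n]:
x[0] = -1
x[1] = -1
x[2] = -3
x[3] = 1
x[4] = -1

x = [-1, -1, -3, 1, -1]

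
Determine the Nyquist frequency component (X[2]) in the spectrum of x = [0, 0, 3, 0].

X[2] = Σ(n=0 to 3) x[n] · ω_4^(2n) where ω_4 = e^(-2πi/4)
= (0)·ω_4^0 + (0)·ω_4^2 + (3)·ω_4^4 + (0)·ω_4^6

X[2] = 3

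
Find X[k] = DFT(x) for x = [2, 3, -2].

X[k] = Σ(n=0 to 2) x[n] · ω_3^(nk)
where ω_3 = e^(-2πi/3)

Computing each X[k]:
X[0] = 3
X[1] = 1.5000-4.3301i
X[2] = 1.5000+4.3301i

X = [3, 1.5000-4.3301i, 1.5000+4.3301i]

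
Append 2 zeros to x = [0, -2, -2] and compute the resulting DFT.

Original 3-point DFT: [-4, 2, 2]
Zero-padded 5-point DFT provides frequency interpolation.

DFT_5([x, 0, ...]) = [-4, 1.0000+3.0777i, 1.0000-0.7265i, 1.0000+0.7265i, 1.0000-3.0777i]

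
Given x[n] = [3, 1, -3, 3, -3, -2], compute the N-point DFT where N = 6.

X[k] = Σ(n=0 to 5) x[n] · ω_6^(nk)
where ω_6 = e^(-2πi/6)

Computing each X[k]:
X[0] = -1
X[1] = 2.5000-2.5981i
X[2] = 9.5000-2.5981i
X[3] = -5
X[4] = 9.5000+2.5981i
X[5] = 2.5000+2.5981i

X = [-1, 2.5000-2.5981i, 9.5000-2.5981i, -5, 9.5000+2.5981i, 2.5000+2.5981i]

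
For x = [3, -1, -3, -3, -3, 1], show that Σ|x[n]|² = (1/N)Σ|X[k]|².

Time domain:
Σ|x[n]|² = |3|² + |-1|² + |-3|² + |-3|² + |-3|² + |1|² = 38.0000

Frequency domain:
(1/6)Σ|X[k]|² = (1/6)(|-6|² + |9.0000+1.7321i|² + |3.0000+1.7321i|² + |0|² + |3.0000-1.7321i|² + |9.0000-1.7321i|²) = (1/6)·228.0000 = 38.0000

Both sides agree, confirming Parseval's theorem.

Σ|x[n]|² = (1/N)Σ|X[k]|² = 38.0000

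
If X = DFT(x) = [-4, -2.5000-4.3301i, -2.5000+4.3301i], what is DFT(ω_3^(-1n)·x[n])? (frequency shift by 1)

Modulation property: DFT(ω_3^(-1n)·x[n]) = X[(k-1) mod 3], so circularly shift X by 1 positions.

X[k-1] = [-2.5000+4.3301i, -4, -2.5000-4.3301i]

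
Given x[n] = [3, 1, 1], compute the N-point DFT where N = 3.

X[k] = Σ(n=0 to 2) x[n] · ω_3^(nk)
where ω_3 = e^(-2πi/3)

Computing each X[k]:
X[0] = 5
X[1] = 2
X[2] = 2

X = [5, 2, 2]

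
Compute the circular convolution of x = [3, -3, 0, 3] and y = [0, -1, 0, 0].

(x ⊛ y)[n] = Σ(m=0 to 3) x[m] · y[(n-m) mod 4]

Computing each output sample:
(x ⊛ y)[0] = -3
(x ⊛ y)[1] = -3
(x ⊛ y)[2] = 3
(x ⊛ y)[3] = 0

x ⊛ y = [-3, -3, 3, 0]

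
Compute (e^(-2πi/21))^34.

Since ω_21^21 = 1, powers reduce modulo 21.
34 mod 21 = 13
So ω_21^34 = ω_21^13 = e^(-2πi·13/21)

ω_21^34 = ω_21^13 = -0.7331+0.6802i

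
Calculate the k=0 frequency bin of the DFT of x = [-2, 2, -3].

X[0] = Σ(n=0 to 2) x[n] · ω_3^0 = Σ x[n]
= (-2) + (2) + (-3)

X[0] = -3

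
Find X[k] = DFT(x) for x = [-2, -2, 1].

X[k] = Σ(n=0 to 2) x[n] · ω_3^(nk)
where ω_3 = e^(-2πi/3)

Computing each X[k]:
X[0] = -3
X[1] = -1.5000+2.5981i
X[2] = -1.5000-2.5981i

X = [-3, -1.5000+2.5981i, -1.5000-2.5981i]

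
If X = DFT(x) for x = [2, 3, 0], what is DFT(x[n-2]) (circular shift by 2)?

Time shift by 2: X_shifted[k] = ω_3^(2k) · X[k]
Shifted x = [3, 0, 2]

DFT(x[n-2]) = [5, 2.0000+1.7321i, 2.0000-1.7321i]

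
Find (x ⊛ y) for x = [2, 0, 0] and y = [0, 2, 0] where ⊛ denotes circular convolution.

(x ⊛ y)[n] = Σ(m=0 to 2) x[m] · y[(n-m) mod 3]

Computing each output sample:
(x ⊛ y)[0] = 0
(x ⊛ y)[1] = 4
(x ⊛ y)[2] = 0

x ⊛ y = [0, 4, 0]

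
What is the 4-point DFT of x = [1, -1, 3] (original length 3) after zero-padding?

Original 3-point DFT: [3, 3.4641i, -3.4641i]
Zero-padded 4-point DFT provides frequency interpolation.

DFT_4([x, 0, ...]) = [3, -2+1i, 5, -2-1i]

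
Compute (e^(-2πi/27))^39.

Since ω_27^27 = 1, powers reduce modulo 27.
39 mod 27 = 12
So ω_27^39 = ω_27^12 = e^(-2πi·12/27)

ω_27^39 = ω_27^12 = -0.9397-0.3420i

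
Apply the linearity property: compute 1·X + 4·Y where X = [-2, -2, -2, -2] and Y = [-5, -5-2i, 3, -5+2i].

By linearity: DFT(1x + 4y) = 1·DFT(x) + 4·DFT(y)
= 1·[-2, -2, -2, -2] + 4·[-5, -5-2i, 3, -5+2i]

Computing element-wise:
Z[0] = 1·(-2) + 4·(-5) = -22
Z[1] = 1·(-2) + 4·(-5-2i) = -22-8i
Z[2] = 1·(-2) + 4·(3) = 10
Z[3] = 1·(-2) + 4·(-5+2i) = -22+8i

DFT(1x + 4y) = 1·X + 4·Y = [-22, -22-8i, 10, -22+8i]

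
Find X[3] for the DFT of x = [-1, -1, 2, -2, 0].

X[3] = Σ(n=0 to 4) x[n] · ω_5^(3n) where ω_5 = e^(-2πi/5)
= (-1)·ω_5^0 + (-1)·ω_5^3 + (2)·ω_5^6 + (-2)·ω_5^9 + (0)·ω_5^12

X[3] = -0.1910-4.3920i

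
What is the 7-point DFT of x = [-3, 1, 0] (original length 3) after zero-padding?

Original 3-point DFT: [-2, -3.5000-0.8660i, -3.5000+0.8660i]
Zero-padded 7-point DFT provides frequency interpolation.

DFT_7([x, 0, ...]) = [-2, -2.3765-0.7818i, -3.2225-0.9749i, -3.9010-0.4339i, -3.9010+0.4339i, -3.2225+0.9749i, -2.3765+0.7818i]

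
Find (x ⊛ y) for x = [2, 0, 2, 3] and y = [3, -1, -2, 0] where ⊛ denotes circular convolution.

(x ⊛ y)[n] = Σ(m=0 to 3) x[m] · y[(n-m) mod 4]

Computing each output sample:
(x ⊛ y)[0] = -1
(x ⊛ y)[1] = -8
(x ⊛ y)[2] = 2
(x ⊛ y)[3] = 7

x ⊛ y = [-1, -8, 2, 7]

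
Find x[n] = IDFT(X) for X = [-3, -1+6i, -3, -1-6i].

x[n] = (1/4) Σ(k=0 to 3) X[k] · e^(2πikn/4)

Computing each x[n]:
x[0] = -2
x[1] = -3
x[2] = -1
x[3] = 3

x = [-2, -3, -1, 3]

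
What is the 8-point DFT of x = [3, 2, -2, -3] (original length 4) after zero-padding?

Original 4-point DFT: [0, 5-5i, 2, 5+5i]
Zero-padded 8-point DFT provides frequency interpolation.

DFT_8([x, 0, ...]) = [0, 6.5355+2.7071i, 5-5i, -0.5355-1.2929i, 2, -0.5355+1.2929i, 5+5i, 6.5355-2.7071i]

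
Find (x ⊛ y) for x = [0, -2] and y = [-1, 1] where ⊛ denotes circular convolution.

(x ⊛ y)[n] = Σ(m=0 to 1) x[m] · y[(n-m) mod 2]

Computing each output sample:
(x ⊛ y)[0] = -2
(x ⊛ y)[1] = 2

x ⊛ y = [-2, 2]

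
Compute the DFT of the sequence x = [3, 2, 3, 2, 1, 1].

X[k] = Σ(n=0 to 5) x[n] · ω_6^(nk)
where ω_6 = e^(-2πi/6)

Computing each X[k]:
X[0] = 12
X[1] = 0.5000-2.5981i
X[2] = 1.5000+0.8660i
X[3] = 2
X[4] = 1.5000-0.8660i
X[5] = 0.5000+2.5981i

X = [12, 0.5000-2.5981i, 1.5000+0.8660i, 2, 1.5000-0.8660i, 0.5000+2.5981i]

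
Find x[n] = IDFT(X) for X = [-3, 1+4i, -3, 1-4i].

x[n] = (1/4) Σ(k=0 to 3) X[k] · e^(2πikn/4)

Computing each x[n]:
x[0] = -1
x[1] = -2
x[2] = -2
x[3] = 2

x = [-1, -2, -2, 2]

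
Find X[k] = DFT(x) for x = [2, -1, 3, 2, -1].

X[k] = Σ(n=0 to 4) x[n] · ω_5^(nk)
where ω_5 = e^(-2πi/5)

Computing each X[k]:
X[0] = 5
X[1] = -2.6631-0.5878i
X[2] = 5.1631+0.9511i
X[3] = 5.1631-0.9511i
X[4] = -2.6631+0.5878i

X = [5, -2.6631-0.5878i, 5.1631+0.9511i, 5.1631-0.9511i, -2.6631+0.5878i]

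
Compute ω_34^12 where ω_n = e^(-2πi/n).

ω_34^12 = e^(-2πi·12/34)
= cos(-2π·12/34) + i·sin(-2π·12/34)
= cos(-24π/34) + i·sin(-24π/34)

ω_34^12 = cos(-24π/34) + i·sin(-24π/34) = -0.6026-0.7980i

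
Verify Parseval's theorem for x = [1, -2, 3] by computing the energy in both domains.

Time domain:
Σ|x[n]|² = |1|² + |-2|² + |3|² = 14.0000

Frequency domain:
(1/3)Σ|X[k]|² = (1/3)(|2|² + |0.5000+4.3301i|² + |0.5000-4.3301i|²) = (1/3)·42.0000 = 14.0000

Both sides agree, confirming Parseval's theorem.

Σ|x[n]|² = (1/N)Σ|X[k]|² = 14.0000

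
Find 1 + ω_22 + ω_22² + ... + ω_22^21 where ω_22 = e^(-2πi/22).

Sum of all nth roots of unity equals 0 for n > 1 (geometric series with r ≠ 1).

0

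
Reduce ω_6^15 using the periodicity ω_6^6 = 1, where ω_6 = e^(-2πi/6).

Since ω_6^6 = 1, powers reduce modulo 6.
15 mod 6 = 3
So ω_6^15 = ω_6^3 = e^(-2πi·3/6)

ω_6^15 = ω_6^3 = -1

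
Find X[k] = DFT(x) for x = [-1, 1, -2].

X[k] = Σ(n=0 to 2) x[n] · ω_3^(nk)
where ω_3 = e^(-2πi/3)

Computing each X[k]:
X[0] = -2
X[1] = -0.5000-2.5981i
X[2] = -0.5000+2.5981i

X = [-2, -0.5000-2.5981i, -0.5000+2.5981i]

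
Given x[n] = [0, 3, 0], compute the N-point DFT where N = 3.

X[k] = Σ(n=0 to 2) x[n] · ω_3^(nk)
where ω_3 = e^(-2πi/3)

Computing each X[k]:
X[0] = 3
X[1] = -1.5000-2.5981i
X[2] = -1.5000+2.5981i

X = [3, -1.5000-2.5981i, -1.5000+2.5981i]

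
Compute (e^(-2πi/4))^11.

Since ω_4^4 = 1, powers reduce modulo 4.
11 mod 4 = 3
So ω_4^11 = ω_4^3 = e^(-2πi·3/4)

ω_4^11 = ω_4^3 = 1i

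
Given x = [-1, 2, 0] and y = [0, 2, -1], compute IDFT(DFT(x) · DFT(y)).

(x ⊛ y)[n] = Σ(m=0 to 2) x[m] · y[(n-m) mod 3]

Computing each output sample:
(x ⊛ y)[0] = -2
(x ⊛ y)[1] = -2
(x ⊛ y)[2] = 5

x ⊛ y = [-2, -2, 5]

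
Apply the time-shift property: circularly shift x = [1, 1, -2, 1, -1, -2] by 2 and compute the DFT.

Time shift by 2: X_shifted[k] = ω_6^(2k) · X[k]
Shifted x = [-1, -2, 1, 1, -2, 1]

DFT(x[n-2]) = [-2, -2, 1.0000+5.1962i, -2, 1.0000-5.1962i, -2]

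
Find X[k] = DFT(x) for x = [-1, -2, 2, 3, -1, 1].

X[k] = Σ(n=0 to 5) x[n] · ω_6^(nk)
where ω_6 = e^(-2πi/6)

Computing each X[k]:
X[0] = 2
X[1] = -5
X[2] = 2.0000+5.1962i
X[3] = -2
X[4] = 2.0000-5.1962i
X[5] = -5

X = [2, -5, 2.0000+5.1962i, -2, 2.0000-5.1962i, -5]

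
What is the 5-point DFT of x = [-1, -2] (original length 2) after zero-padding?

Original 2-point DFT: [-3, 1]
Zero-padded 5-point DFT provides frequency interpolation.

DFT_5([x, 0, ...]) = [-3, -1.6180+1.9021i, 0.6180+1.1756i, 0.6180-1.1756i, -1.6180-1.9021i]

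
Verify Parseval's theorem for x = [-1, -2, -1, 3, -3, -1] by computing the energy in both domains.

Time domain:
Σ|x[n]|² = |-1|² + |-2|² + |-1|² + |3|² + |-3|² + |-1|² = 25.0000

Frequency domain:
(1/6)Σ|X[k]|² = (1/6)(|-5|² + |-3.5000-0.8660i|² + |5.5000+2.5981i|² + |-5|² + |5.5000-2.5981i|² + |-3.5000+0.8660i|²) = (1/6)·150.0000 = 25.0000

Both sides agree, confirming Parseval's theorem.

Σ|x[n]|² = (1/N)Σ|X[k]|² = 25.0000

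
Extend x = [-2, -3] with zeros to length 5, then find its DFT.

Original 2-point DFT: [-5, 1]
Zero-padded 5-point DFT provides frequency interpolation.

DFT_5([x, 0, ...]) = [-5, -2.9271+2.8532i, 0.4271+1.7634i, 0.4271-1.7634i, -2.9271-2.8532i]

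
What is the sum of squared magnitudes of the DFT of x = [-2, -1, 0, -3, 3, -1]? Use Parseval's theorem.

Parseval: Σ|x[n]|² = (1/N)Σ|X[k]|², so Σ|X[k]|² = N·Σ|x[n]|² = 6·24.0000

Σ|X[k]|² = N·Σ|x[n]|² = 6·24.0000 = 144.0000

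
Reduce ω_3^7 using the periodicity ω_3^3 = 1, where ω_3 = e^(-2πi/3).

Since ω_3^3 = 1, powers reduce modulo 3.
7 mod 3 = 1
So ω_3^7 = ω_3^1 = e^(-2πi·1/3)

ω_3^7 = ω_3^1 = -0.5000-0.8660i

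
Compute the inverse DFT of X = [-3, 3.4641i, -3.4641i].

x[n] = (1/3) Σ(k=0 to 2) X[k] · e^(2πikn/3)

Computing each x[n]:
x[0] = -1
x[1] = -3
x[2] = 1

x = [-1, -3, 1]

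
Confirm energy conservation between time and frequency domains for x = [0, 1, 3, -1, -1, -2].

Time domain:
Σ|x[n]|² = |0|² + |1|² + |3|² + |-1|² + |-1|² + |-2|² = 16.0000

Frequency domain:
(1/6)Σ|X[k]|² = (1/6)(|0|² + |-0.5000-6.0622i|² + |-1.5000+0.8660i|² + |4|² + |-1.5000-0.8660i|² + |-0.5000+6.0622i|²) = (1/6)·96.0000 = 16.0000

Both sides agree, confirming Parseval's theorem.

Σ|x[n]|² = (1/N)Σ|X[k]|² = 16.0000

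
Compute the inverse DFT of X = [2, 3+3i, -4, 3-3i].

x[n] = (1/4) Σ(k=0 to 3) X[k] · e^(2πikn/4)

Computing each x[n]:
x[0] = 1
x[1] = 0
x[2] = -2
x[3] = 3

x = [1, 0, -2, 3]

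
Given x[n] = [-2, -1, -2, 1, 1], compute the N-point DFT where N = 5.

X[k] = Σ(n=0 to 4) x[n] · ω_5^(nk)
where ω_5 = e^(-2πi/5)

Computing each X[k]:
X[0] = -3
X[1] = -1.1910+3.6655i
X[2] = -2.3090-1.6776i
X[3] = -2.3090+1.6776i
X[4] = -1.1910-3.6655i

X = [-3, -1.1910+3.6655i, -2.3090-1.6776i, -2.3090+1.6776i, -1.1910-3.6655i]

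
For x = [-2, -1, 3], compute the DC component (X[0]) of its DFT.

X[0] = Σ(n=0 to 2) x[n] · ω_3^0 = Σ x[n]
= (-2) + (-1) + (3)

X[0] = 0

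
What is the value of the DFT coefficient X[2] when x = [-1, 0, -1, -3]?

X[2] = Σ(n=0 to 3) x[n] · ω_4^(2n) where ω_4 = e^(-2πi/4)
= (-1)·ω_4^0 + (0)·ω_4^2 + (-1)·ω_4^4 + (-3)·ω_4^6

X[2] = 1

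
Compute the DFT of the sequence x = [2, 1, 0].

X[k] = Σ(n=0 to 2) x[n] · ω_3^(nk)
where ω_3 = e^(-2πi/3)

Computing each X[k]:
X[0] = 3
X[1] = 1.5000-0.8660i
X[2] = 1.5000+0.8660i

X = [3, 1.5000-0.8660i, 1.5000+0.8660i]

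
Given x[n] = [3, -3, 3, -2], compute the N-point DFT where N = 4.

X[k] = Σ(n=0 to 3) x[n] · ω_4^(nk)
where ω_4 = e^(-2πi/4)

Computing each X[k]:
X[0] = 1
X[1] = 1i
X[2] = 11
X[3] = -1i

X = [1, 1i, 11, -1i]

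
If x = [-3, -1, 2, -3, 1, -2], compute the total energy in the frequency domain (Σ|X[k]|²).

Parseval: Σ|x[n]|² = (1/N)Σ|X[k]|², so Σ|X[k]|² = N·Σ|x[n]|² = 6·28.0000

Σ|X[k]|² = N·Σ|x[n]|² = 6·28.0000 = 168.0000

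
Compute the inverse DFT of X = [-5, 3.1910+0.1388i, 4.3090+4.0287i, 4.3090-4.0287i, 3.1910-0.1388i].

x[n] = (1/5) Σ(k=0 to 4) X[k] · e^(2πikn/5)

Computing each x[n]:
x[0] = 2
x[1] = -3
x[2] = 0
x[3] = -3
x[4] = -1

x = [2, -3, 0, -3, -1]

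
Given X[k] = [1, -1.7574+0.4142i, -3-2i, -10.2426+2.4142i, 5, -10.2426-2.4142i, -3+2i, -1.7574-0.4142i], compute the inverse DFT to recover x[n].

x[n] = (1/8) Σ(k=0 to 7) X[k] · e^(2πikn/8)

Computing each x[n]:
x[0] = -3
x[1] = 1
x[2] = 2
x[3] = -3
x[4] = 3
x[5] = -1
x[6] = 1
x[7] = 1

x = [-3, 1, 2, -3, 3, -1, 1, 1]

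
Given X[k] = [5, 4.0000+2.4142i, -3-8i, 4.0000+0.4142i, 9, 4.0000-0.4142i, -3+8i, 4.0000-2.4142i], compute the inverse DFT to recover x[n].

x[n] = (1/8) Σ(k=0 to 7) X[k] · e^(2πikn/8)

Computing each x[n]:
x[0] = 3
x[1] = 1
x[2] = 2
x[3] = -3
x[4] = -1
x[5] = 2
x[6] = 3
x[7] = -2

x = [3, 1, 2, -3, -1, 2, 3, -2]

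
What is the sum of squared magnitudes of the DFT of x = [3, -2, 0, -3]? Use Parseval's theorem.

Parseval: Σ|x[n]|² = (1/N)Σ|X[k]|², so Σ|X[k]|² = N·Σ|x[n]|² = 4·22.0000

Σ|X[k]|² = N·Σ|x[n]|² = 4·22.0000 = 88.0000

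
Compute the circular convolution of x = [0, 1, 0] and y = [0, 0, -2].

(x ⊛ y)[n] = Σ(m=0 to 2) x[m] · y[(n-m) mod 3]

Computing each output sample:
(x ⊛ y)[0] = -2
(x ⊛ y)[1] = 0
(x ⊛ y)[2] = 0

x ⊛ y = [-2, 0, 0]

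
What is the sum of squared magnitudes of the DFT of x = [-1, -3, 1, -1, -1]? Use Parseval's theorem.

Parseval: Σ|x[n]|² = (1/N)Σ|X[k]|², so Σ|X[k]|² = N·Σ|x[n]|² = 5·13.0000

Σ|X[k]|² = N·Σ|x[n]|² = 5·13.0000 = 65.0000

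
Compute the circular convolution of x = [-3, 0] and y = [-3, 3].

(x ⊛ y)[n] = Σ(m=0 to 1) x[m] · y[(n-m) mod 2]

Computing each output sample:
(x ⊛ y)[0] = 9
(x ⊛ y)[1] = -9

x ⊛ y = [9, -9]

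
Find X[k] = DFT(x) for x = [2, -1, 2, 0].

X[k] = Σ(n=0 to 3) x[n] · ω_4^(nk)
where ω_4 = e^(-2πi/4)

Computing each X[k]:
X[0] = 3
X[1] = 1i
X[2] = 5
X[3] = -1i

X = [3, 1i, 5, -1i]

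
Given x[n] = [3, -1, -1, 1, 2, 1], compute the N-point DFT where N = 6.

X[k] = Σ(n=0 to 5) x[n] · ω_6^(nk)
where ω_6 = e^(-2πi/6)

Computing each X[k]:
X[0] = 5
X[1] = 1.5000+4.3301i
X[2] = 3.5000-0.8660i
X[3] = 3
X[4] = 3.5000+0.8660i
X[5] = 1.5000-4.3301i

X = [5, 1.5000+4.3301i, 3.5000-0.8660i, 3, 3.5000+0.8660i, 1.5000-4.3301i]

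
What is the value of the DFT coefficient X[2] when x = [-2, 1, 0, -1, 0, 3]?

X[2] = Σ(n=0 to 5) x[n] · ω_6^(2n) where ω_6 = e^(-2πi/6)
= (-2)·ω_6^0 + (1)·ω_6^2 + (0)·ω_6^4 + (-1)·ω_6^6 + (0)·ω_6^8 + (3)·ω_6^10

X[2] = -5.0000+1.7321i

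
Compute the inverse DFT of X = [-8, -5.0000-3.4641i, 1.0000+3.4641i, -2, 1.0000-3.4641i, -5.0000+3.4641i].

x[n] = (1/6) Σ(k=0 to 5) X[k] · e^(2πikn/6)

Computing each x[n]:
x[0] = -3
x[1] = -2
x[2] = 1
x[3] = 1
x[4] = -3
x[5] = -2

x = [-3, -2, 1, 1, -3, -2]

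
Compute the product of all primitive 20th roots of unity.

The primitive 20th roots of unity are ω_20^k for k coprime to 20: k ∈ {1, 3, 7, 9, 11, 13, 17, 19}
Their product equals the constant term of the cyclotomic polynomial Φ_20(x) up to sign.
For n ≥ 3, the product of all primitive nth roots of unity is 1. (For n=1 it is 1; for n=2 it is -1.)

1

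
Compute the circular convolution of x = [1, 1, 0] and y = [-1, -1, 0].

(x ⊛ y)[n] = Σ(m=0 to 2) x[m] · y[(n-m) mod 3]

Computing each output sample:
(x ⊛ y)[0] = -1
(x ⊛ y)[1] = -2
(x ⊛ y)[2] = -1

x ⊛ y = [-1, -2, -1]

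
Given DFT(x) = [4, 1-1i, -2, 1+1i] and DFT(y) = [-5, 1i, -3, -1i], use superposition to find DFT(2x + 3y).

By linearity: DFT(2x + 3y) = 2·DFT(x) + 3·DFT(y)
= 2·[4, 1-1i, -2, 1+1i] + 3·[-5, 1i, -3, -1i]

Computing element-wise:
Z[0] = 2·(4) + 3·(-5) = -7
Z[1] = 2·(1-1i) + 3·(1i) = 2+1i
Z[2] = 2·(-2) + 3·(-3) = -13
Z[3] = 2·(1+1i) + 3·(-1i) = 2-1i

DFT(2x + 3y) = 2·X + 3·Y = [-7, 2+1i, -13, 2-1i]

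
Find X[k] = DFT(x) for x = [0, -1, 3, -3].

X[k] = Σ(n=0 to 3) x[n] · ω_4^(nk)
where ω_4 = e^(-2πi/4)

Computing each X[k]:
X[0] = -1
X[1] = -3-2i
X[2] = 7
X[3] = -3+2i

X = [-1, -3-2i, 7, -3+2i]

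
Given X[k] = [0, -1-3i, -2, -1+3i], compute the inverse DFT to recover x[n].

x[n] = (1/4) Σ(k=0 to 3) X[k] · e^(2πikn/4)

Computing each x[n]:
x[0] = -1
x[1] = 2
x[2] = 0
x[3] = -1

x = [-1, 2, 0, -1]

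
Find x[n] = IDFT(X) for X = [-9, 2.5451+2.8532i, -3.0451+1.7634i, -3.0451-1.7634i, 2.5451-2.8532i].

x[n] = (1/5) Σ(k=0 to 4) X[k] · e^(2πikn/5)

Computing each x[n]:
x[0] = -2
x[1] = -2
x[2] = -3
x[3] = -3
x[4] = 1

x = [-2, -2, -3, -3, 1]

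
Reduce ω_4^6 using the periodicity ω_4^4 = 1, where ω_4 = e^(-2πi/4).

Since ω_4^4 = 1, powers reduce modulo 4.
6 mod 4 = 2
So ω_4^6 = ω_4^2 = e^(-2πi·2/4)

ω_4^6 = ω_4^2 = -1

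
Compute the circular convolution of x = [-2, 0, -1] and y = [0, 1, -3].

(x ⊛ y)[n] = Σ(m=0 to 2) x[m] · y[(n-m) mod 3]

Computing each output sample:
(x ⊛ y)[0] = -1
(x ⊛ y)[1] = 1
(x ⊛ y)[2] = 6

x ⊛ y = [-1, 1, 6]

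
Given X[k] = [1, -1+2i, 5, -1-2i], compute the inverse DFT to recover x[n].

x[n] = (1/4) Σ(k=0 to 3) X[k] · e^(2πikn/4)

Computing each x[n]:
x[0] = 1
x[1] = -2
x[2] = 2
x[3] = 0

x = [1, -2, 2, 0]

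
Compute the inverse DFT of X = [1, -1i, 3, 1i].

x[n] = (1/4) Σ(k=0 to 3) X[k] · e^(2πikn/4)

Computing each x[n]:
x[0] = 1
x[1] = 0
x[2] = 1
x[3] = -1

x = [1, 0, 1, -1]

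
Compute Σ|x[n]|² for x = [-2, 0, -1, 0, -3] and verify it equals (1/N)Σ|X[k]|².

Time domain:
Σ|x[n]|² = |-2|² + |0|² + |-1|² + |0|² + |-3|² = 14.0000

Frequency domain:
(1/5)Σ|X[k]|² = (1/5)(|-6|² + |-2.1180-2.2654i|² + |0.1180-2.7144i|² + |0.1180+2.7144i|² + |-2.1180+2.2654i|²) = (1/5)·70.0000 = 14.0000

Both sides agree, confirming Parseval's theorem.

Σ|x[n]|² = (1/N)Σ|X[k]|² = 14.0000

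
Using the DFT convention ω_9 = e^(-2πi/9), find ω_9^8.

ω_9^8 = e^(-2πi·8/9)
= cos(-2π·8/9) + i·sin(-2π·8/9)
= cos(-16π/9) + i·sin(-16π/9)

ω_9^8 = cos(-16π/9) + i·sin(-16π/9) = 0.7660+0.6428i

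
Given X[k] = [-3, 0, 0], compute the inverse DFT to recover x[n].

x[n] = (1/3) Σ(k=0 to 2) X[k] · e^(2πikn/3)

Computing each x[n]:
x[0] = -1
x[1] = -1
x[2] = -1

x = [-1, -1, -1]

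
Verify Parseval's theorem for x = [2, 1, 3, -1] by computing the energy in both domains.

Time domain:
Σ|x[n]|² = |2|² + |1|² + |3|² + |-1|² = 15.0000

Frequency domain:
(1/4)Σ|X[k]|² = (1/4)(|5|² + |-1-2i|² + |5|² + |-1+2i|²) = (1/4)·60.0000 = 15.0000

Both sides agree, confirming Parseval's theorem.

Σ|x[n]|² = (1/N)Σ|X[k]|² = 15.0000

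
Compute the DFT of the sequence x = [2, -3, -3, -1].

X[k] = Σ(n=0 to 3) x[n] · ω_4^(nk)
where ω_4 = e^(-2πi/4)

Computing each X[k]:
X[0] = -5
X[1] = 5+2i
X[2] = 3
X[3] = 5-2i

X = [-5, 5+2i, 3, 5-2i]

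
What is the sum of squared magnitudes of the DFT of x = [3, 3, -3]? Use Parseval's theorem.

Parseval: Σ|x[n]|² = (1/N)Σ|X[k]|², so Σ|X[k]|² = N·Σ|x[n]|² = 3·27.0000

Σ|X[k]|² = N·Σ|x[n]|² = 3·27.0000 = 81.0000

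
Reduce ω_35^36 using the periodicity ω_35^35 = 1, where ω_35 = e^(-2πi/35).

Since ω_35^35 = 1, powers reduce modulo 35.
36 mod 35 = 1
So ω_35^36 = ω_35^1 = e^(-2πi·1/35)

ω_35^36 = ω_35^1 = 0.9839-0.1786i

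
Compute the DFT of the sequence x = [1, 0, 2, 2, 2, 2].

X[k] = Σ(n=0 to 5) x[n] · ω_6^(nk)
where ω_6 = e^(-2πi/6)

Computing each X[k]:
X[0] = 9
X[1] = -2.0000+1.7321i
X[2] = 1.7321i
X[3] = 1
X[4] = -1.7321i
X[5] = -2.0000-1.7321i

X = [9, -2.0000+1.7321i, 1.7321i, 1, -1.7321i, -2.0000-1.7321i]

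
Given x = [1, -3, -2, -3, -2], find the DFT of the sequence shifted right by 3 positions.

Time shift by 3: X_shifted[k] = ω_5^(3k) · X[k]
Shifted x = [-2, -3, -2, 1, -3]

DFT(x[n-3]) = [-9, -3.0451+1.7634i, 2.5451-2.8532i, 2.5451+2.8532i, -3.0451-1.7634i]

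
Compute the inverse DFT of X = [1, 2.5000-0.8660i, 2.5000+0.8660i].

x[n] = (1/3) Σ(k=0 to 2) X[k] · e^(2πikn/3)

Computing each x[n]:
x[0] = 2
x[1] = 0
x[2] = -1

x = [2, 0, -1]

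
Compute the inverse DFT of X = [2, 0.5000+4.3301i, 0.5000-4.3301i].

x[n] = (1/3) Σ(k=0 to 2) X[k] · e^(2πikn/3)

Computing each x[n]:
x[0] = 1
x[1] = -2
x[2] = 3

x = [1, -2, 3]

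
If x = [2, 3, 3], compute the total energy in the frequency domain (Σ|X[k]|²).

Parseval: Σ|x[n]|² = (1/N)Σ|X[k]|², so Σ|X[k]|² = N·Σ|x[n]|² = 3·22.0000

Σ|X[k]|² = N·Σ|x[n]|² = 3·22.0000 = 66.0000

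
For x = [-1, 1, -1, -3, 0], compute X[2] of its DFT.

X[2] = Σ(n=0 to 4) x[n] · ω_5^(2n) where ω_5 = e^(-2πi/5)
= (-1)·ω_5^0 + (1)·ω_5^2 + (-1)·ω_5^4 + (-3)·ω_5^6 + (0)·ω_5^8

X[2] = -3.0451+1.3143i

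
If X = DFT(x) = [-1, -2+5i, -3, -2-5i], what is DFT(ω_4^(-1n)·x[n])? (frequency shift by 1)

Modulation property: DFT(ω_4^(-1n)·x[n]) = X[(k-1) mod 4], so circularly shift X by 1 positions.

X[k-1] = [-2-5i, -1, -2+5i, -3]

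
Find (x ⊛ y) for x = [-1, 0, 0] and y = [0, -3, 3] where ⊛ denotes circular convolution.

(x ⊛ y)[n] = Σ(m=0 to 2) x[m] · y[(n-m) mod 3]

Computing each output sample:
(x ⊛ y)[0] = 0
(x ⊛ y)[1] = 3
(x ⊛ y)[2] = -3

x ⊛ y = [0, 3, -3]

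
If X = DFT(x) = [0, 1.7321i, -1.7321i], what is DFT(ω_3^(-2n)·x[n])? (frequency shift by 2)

Modulation property: DFT(ω_3^(-2n)·x[n]) = X[(k-2) mod 3], so circularly shift X by 2 positions.

X[k-2] = [1.7321i, -1.7321i, 0]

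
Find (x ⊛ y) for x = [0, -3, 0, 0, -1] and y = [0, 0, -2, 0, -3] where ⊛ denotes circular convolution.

(x ⊛ y)[n] = Σ(m=0 to 4) x[m] · y[(n-m) mod 5]

Computing each output sample:
(x ⊛ y)[0] = 9
(x ⊛ y)[1] = 2
(x ⊛ y)[2] = 0
(x ⊛ y)[3] = 9
(x ⊛ y)[4] = 0

x ⊛ y = [9, 2, 0, 9, 0]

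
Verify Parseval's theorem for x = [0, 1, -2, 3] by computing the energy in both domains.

Time domain:
Σ|x[n]|² = |0|² + |1|² + |-2|² + |3|² = 14.0000

Frequency domain:
(1/4)Σ|X[k]|² = (1/4)(|2|² + |2+2i|² + |-6|² + |2-2i|²) = (1/4)·56.0000 = 14.0000

Both sides agree, confirming Parseval's theorem.

Σ|x[n]|² = (1/N)Σ|X[k]|² = 14.0000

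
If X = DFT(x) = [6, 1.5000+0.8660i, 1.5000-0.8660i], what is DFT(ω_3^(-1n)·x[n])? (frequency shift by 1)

Modulation property: DFT(ω_3^(-1n)·x[n]) = X[(k-1) mod 3], so circularly shift X by 1 positions.

X[k-1] = [1.5000-0.8660i, 6, 1.5000+0.8660i]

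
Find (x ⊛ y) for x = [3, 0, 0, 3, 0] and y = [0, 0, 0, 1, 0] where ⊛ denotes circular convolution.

(x ⊛ y)[n] = Σ(m=0 to 4) x[m] · y[(n-m) mod 5]

Computing each output sample:
(x ⊛ y)[0] = 0
(x ⊛ y)[1] = 3
(x ⊛ y)[2] = 0
(x ⊛ y)[3] = 3
(x ⊛ y)[4] = 0

x ⊛ y = [0, 3, 0, 3, 0]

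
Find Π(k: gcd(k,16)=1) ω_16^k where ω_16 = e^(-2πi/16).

The primitive 16th roots of unity are ω_16^k for k coprime to 16: k ∈ {1, 3, 5, 7, 9, 11, 13, 15}
Their product equals the constant term of the cyclotomic polynomial Φ_16(x) up to sign.
For n ≥ 3, the product of all primitive nth roots of unity is 1. (For n=1 it is 1; for n=2 it is -1.)

1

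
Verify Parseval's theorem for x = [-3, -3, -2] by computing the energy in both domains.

Time domain:
Σ|x[n]|² = |-3|² + |-3|² + |-2|² = 22.0000

Frequency domain:
(1/3)Σ|X[k]|² = (1/3)(|-8|² + |-0.5000+0.8660i|² + |-0.5000-0.8660i|²) = (1/3)·66.0000 = 22.0000

Both sides agree, confirming Parseval's theorem.

Σ|x[n]|² = (1/N)Σ|X[k]|² = 22.0000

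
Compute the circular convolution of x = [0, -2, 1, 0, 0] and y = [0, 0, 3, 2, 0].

(x ⊛ y)[n] = Σ(m=0 to 4) x[m] · y[(n-m) mod 5]

Computing each output sample:
(x ⊛ y)[0] = 2
(x ⊛ y)[1] = 0
(x ⊛ y)[2] = 0
(x ⊛ y)[3] = -6
(x ⊛ y)[4] = -1

x ⊛ y = [2, 0, 0, -6, -1]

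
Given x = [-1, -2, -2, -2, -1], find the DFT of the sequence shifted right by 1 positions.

Time shift by 1: X_shifted[k] = ω_5^(1k) · X[k]
Shifted x = [-1, -1, -2, -2, -2]

DFT(x[n-1]) = [-8, 1.3090-0.9511i, 0.1910-0.5878i, 0.1910+0.5878i, 1.3090+0.9511i]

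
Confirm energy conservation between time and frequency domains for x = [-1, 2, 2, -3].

Time domain:
Σ|x[n]|² = |-1|² + |2|² + |2|² + |-3|² = 18.0000

Frequency domain:
(1/4)Σ|X[k]|² = (1/4)(|0|² + |-3-5i|² + |2|² + |-3+5i|²) = (1/4)·72.0000 = 18.0000

Both sides agree, confirming Parseval's theorem.

Σ|x[n]|² = (1/N)Σ|X[k]|² = 18.0000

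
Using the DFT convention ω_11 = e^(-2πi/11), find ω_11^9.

ω_11^9 = e^(-2πi·9/11)
= cos(-2π·9/11) + i·sin(-2π·9/11)
= cos(-18π/11) + i·sin(-18π/11)

ω_11^9 = cos(-18π/11) + i·sin(-18π/11) = 0.4154+0.9096i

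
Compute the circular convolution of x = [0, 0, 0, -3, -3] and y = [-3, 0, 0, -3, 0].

(x ⊛ y)[n] = Σ(m=0 to 4) x[m] · y[(n-m) mod 5]

Computing each output sample:
(x ⊛ y)[0] = 0
(x ⊛ y)[1] = 9
(x ⊛ y)[2] = 9
(x ⊛ y)[3] = 9
(x ⊛ y)[4] = 9

x ⊛ y = [0, 9, 9, 9, 9]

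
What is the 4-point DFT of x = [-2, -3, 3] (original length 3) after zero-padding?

Original 3-point DFT: [-2, -2.0000+5.1962i, -2.0000-5.1962i]
Zero-padded 4-point DFT provides frequency interpolation.

DFT_4([x, 0, ...]) = [-2, -5+3i, 4, -5-3i]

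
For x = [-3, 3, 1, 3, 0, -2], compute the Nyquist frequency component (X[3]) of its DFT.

X[3] = Σ(n=0 to 5) x[n] · ω_6^(3n) where ω_6 = e^(-2πi/6)
= (-3)·ω_6^0 + (3)·ω_6^3 + (1)·ω_6^6 + (3)·ω_6^9 + (0)·ω_6^12 + (-2)·ω_6^15

X[3] = -6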